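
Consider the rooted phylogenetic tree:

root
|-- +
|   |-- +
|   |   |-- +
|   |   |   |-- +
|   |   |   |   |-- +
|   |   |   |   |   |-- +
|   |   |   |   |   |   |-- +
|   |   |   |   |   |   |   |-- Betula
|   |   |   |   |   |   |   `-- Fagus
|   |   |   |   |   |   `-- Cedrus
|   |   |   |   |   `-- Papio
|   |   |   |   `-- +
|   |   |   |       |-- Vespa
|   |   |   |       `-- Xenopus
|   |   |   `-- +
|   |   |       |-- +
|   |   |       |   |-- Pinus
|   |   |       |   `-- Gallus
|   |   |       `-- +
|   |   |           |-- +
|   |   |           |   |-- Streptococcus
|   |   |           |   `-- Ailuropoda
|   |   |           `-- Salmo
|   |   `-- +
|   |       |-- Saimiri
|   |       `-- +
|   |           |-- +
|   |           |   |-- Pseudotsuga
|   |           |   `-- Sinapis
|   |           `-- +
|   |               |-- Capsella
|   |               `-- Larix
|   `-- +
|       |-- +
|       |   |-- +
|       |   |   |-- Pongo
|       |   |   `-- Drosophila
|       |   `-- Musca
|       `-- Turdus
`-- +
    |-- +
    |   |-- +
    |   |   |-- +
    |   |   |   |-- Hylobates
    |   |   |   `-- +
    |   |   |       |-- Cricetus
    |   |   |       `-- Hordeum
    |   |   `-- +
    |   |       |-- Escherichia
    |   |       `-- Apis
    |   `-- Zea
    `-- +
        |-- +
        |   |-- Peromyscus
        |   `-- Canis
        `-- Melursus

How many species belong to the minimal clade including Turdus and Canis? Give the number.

29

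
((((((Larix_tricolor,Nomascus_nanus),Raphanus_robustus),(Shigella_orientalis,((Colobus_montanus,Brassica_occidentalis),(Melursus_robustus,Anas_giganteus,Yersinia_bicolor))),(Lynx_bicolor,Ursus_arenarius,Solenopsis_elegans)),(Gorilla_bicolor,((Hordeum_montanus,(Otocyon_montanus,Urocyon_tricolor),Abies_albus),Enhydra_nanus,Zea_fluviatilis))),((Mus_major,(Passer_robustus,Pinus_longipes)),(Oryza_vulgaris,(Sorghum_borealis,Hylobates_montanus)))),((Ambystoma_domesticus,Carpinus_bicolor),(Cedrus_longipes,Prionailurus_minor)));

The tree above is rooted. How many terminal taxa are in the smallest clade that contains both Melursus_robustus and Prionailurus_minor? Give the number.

The MRCA of Melursus_robustus and Prionailurus_minor is the root, so the clade is the entire tree.
That clade contains 29 terminal taxa: Abies_albus, Ambystoma_domesticus, Anas_giganteus, Brassica_occidentalis, Carpinus_bicolor, Cedrus_longipes, Colobus_montanus, Enhydra_nanus, Gorilla_bicolor, Hordeum_montanus, Hylobates_montanus, Larix_tricolor, Lynx_bicolor, Melursus_robustus, Mus_major, Nomascus_nanus, Oryza_vulgaris, Otocyon_montanus, Passer_robustus, Pinus_longipes, Prionailurus_minor, Raphanus_robustus, Shigella_orientalis, Solenopsis_elegans, Sorghum_borealis, Urocyon_tricolor, Ursus_arenarius, Yersinia_bicolor, Zea_fluviatilis.

29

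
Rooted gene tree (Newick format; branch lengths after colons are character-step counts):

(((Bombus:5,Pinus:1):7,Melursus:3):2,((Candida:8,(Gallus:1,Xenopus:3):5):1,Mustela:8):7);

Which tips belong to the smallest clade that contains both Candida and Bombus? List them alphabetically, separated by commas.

Tracing Candida: it sits inside (Candida,(Gallus,Xenopus)).
Tracing Bombus: it sits inside (Bombus,Pinus).
The smallest clade enclosing both is the whole tree (their MRCA is the root), so the answer is all 7 tips in alphabetical order.

Bombus, Candida, Gallus, Melursus, Mustela, Pinus, Xenopus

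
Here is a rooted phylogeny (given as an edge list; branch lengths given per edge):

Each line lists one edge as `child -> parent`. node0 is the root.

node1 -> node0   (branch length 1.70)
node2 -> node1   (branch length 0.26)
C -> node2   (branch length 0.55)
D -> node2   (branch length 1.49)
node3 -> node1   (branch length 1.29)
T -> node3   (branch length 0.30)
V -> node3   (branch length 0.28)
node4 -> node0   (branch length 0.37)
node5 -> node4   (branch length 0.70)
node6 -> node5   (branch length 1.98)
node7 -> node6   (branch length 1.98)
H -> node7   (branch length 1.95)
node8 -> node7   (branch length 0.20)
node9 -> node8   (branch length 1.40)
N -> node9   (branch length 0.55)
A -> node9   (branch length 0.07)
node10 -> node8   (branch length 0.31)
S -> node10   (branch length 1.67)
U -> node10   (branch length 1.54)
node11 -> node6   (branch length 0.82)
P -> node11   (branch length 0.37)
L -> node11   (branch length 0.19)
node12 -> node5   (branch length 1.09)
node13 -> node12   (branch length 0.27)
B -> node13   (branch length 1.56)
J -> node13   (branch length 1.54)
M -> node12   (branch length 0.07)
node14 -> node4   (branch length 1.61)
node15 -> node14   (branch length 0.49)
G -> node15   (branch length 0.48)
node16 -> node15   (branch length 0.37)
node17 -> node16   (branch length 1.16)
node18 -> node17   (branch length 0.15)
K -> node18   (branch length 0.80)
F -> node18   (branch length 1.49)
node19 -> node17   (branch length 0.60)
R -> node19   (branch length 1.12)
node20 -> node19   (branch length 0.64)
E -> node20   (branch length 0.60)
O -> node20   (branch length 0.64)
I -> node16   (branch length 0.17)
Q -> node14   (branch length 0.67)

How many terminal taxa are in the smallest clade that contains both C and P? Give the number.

The MRCA of C and P is the root, so the clade is the entire tree.
That clade contains 22 terminal taxa: A, B, C, D, E, F, G, H, I, J, K, L, M, N, O, P, Q, R, S, T, U, V.

22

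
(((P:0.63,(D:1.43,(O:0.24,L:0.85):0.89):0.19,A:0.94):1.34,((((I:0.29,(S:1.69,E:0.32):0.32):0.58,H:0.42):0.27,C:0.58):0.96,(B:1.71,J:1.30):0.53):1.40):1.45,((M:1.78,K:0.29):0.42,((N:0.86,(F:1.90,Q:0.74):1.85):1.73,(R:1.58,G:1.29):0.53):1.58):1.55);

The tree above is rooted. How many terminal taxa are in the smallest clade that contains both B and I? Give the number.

The MRCA of B and I is the node subtending ((((I,(S,E)),H),C),(B,J)).
That clade contains 7 terminal taxa: B, C, E, H, I, J, S.

7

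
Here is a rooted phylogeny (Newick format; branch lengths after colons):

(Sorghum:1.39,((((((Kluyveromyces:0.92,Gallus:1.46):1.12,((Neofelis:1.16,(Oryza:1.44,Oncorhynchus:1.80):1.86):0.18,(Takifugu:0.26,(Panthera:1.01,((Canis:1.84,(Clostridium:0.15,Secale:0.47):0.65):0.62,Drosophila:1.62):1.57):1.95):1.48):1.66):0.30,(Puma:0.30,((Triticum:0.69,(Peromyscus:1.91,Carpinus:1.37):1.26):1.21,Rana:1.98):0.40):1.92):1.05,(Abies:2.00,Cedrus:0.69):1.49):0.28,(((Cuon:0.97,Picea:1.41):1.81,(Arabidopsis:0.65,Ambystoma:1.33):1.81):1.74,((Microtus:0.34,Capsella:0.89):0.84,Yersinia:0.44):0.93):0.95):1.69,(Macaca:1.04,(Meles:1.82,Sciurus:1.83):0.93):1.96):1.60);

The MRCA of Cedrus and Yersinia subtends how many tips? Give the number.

25

The MRCA of Cedrus and Yersinia is the node subtending (((((Kluyveromyces,Gallus),((Neofelis,(Oryza,Oncorhynchus)),(Takifugu,(Panthera,((Canis,(Clostridium,Secale)),Drosophila))))),(Puma,((Triticum,(Peromyscus,Carpinus)),Rana))),(Abies,Cedrus)),(((Cuon,Picea),(Arabidopsis,Ambystoma)),((Microtus,Capsella),Yersinia))).
That clade contains 25 terminal taxa: Abies, Ambystoma, Arabidopsis, Canis, Capsella, Carpinus, Cedrus, Clostridium, Cuon, Drosophila, Gallus, Kluyveromyces, Microtus, Neofelis, Oncorhynchus, Oryza, Panthera, Peromyscus, Picea, Puma, Rana, Secale, Takifugu, Triticum, Yersinia.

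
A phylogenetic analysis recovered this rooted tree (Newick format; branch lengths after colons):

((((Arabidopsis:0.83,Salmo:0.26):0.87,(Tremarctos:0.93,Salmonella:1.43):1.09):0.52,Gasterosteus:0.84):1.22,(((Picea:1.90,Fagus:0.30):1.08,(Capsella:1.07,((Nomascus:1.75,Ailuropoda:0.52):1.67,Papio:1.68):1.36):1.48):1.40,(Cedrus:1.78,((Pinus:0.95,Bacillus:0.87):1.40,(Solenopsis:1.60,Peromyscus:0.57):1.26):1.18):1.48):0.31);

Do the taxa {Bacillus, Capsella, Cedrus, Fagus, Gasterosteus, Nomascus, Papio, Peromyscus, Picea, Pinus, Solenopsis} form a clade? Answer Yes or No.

The MRCA of the listed taxa is the root, so the smallest clade containing them is the whole tree.
That clade also contains Ailuropoda, Arabidopsis, Salmo, Salmonella, Tremarctos, which are not in the proposed group, so the group is not monophyletic.

No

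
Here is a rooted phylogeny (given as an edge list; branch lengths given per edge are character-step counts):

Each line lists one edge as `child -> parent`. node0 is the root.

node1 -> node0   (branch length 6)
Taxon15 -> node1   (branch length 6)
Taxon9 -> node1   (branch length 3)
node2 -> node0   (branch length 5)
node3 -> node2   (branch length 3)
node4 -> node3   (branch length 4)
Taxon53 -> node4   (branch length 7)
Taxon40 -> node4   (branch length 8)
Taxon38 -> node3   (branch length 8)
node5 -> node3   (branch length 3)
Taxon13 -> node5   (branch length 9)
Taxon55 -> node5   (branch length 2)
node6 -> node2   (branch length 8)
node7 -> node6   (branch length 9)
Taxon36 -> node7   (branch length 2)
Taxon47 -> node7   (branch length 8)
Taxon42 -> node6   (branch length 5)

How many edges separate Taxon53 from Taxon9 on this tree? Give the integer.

6

The MRCA of Taxon53 and Taxon9 is the root of the tree.
From Taxon53 up to that node: 4 branches. From Taxon9 up to the same node: 2 branches. Total: 4 + 2 = 6.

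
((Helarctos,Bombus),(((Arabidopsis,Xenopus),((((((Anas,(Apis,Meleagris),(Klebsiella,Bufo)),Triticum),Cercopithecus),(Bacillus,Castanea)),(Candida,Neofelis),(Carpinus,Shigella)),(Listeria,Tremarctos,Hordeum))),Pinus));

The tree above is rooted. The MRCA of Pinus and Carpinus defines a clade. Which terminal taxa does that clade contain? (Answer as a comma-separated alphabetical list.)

Anas, Apis, Arabidopsis, Bacillus, Bufo, Candida, Carpinus, Castanea, Cercopithecus, Hordeum, Klebsiella, Listeria, Meleagris, Neofelis, Pinus, Shigella, Tremarctos, Triticum, Xenopus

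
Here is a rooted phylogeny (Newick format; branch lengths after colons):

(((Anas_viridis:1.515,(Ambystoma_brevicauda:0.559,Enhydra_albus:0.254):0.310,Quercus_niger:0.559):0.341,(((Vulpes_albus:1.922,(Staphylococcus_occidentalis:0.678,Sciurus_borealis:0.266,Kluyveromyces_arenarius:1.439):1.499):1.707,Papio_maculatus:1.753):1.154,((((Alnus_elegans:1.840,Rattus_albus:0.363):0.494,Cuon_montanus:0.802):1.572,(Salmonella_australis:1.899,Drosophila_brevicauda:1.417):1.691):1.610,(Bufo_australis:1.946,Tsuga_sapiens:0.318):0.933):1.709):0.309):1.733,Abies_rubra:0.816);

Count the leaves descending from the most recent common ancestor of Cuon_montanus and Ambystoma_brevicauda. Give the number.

16

The MRCA of Cuon_montanus and Ambystoma_brevicauda is the node subtending ((Anas_viridis,(Ambystoma_brevicauda,Enhydra_albus),Quercus_niger),(((Vulpes_albus,(Staphylococcus_occidentalis,Sciurus_borealis,Kluyveromyces_arenarius)),Papio_maculatus),((((Alnus_elegans,Rattus_albus),Cuon_montanus),(Salmonella_australis,Drosophila_brevicauda)),(Bufo_australis,Tsuga_sapiens)))).
That clade contains 16 terminal taxa: Alnus_elegans, Ambystoma_brevicauda, Anas_viridis, Bufo_australis, Cuon_montanus, Drosophila_brevicauda, Enhydra_albus, Kluyveromyces_arenarius, Papio_maculatus, Quercus_niger, Rattus_albus, Salmonella_australis, Sciurus_borealis, Staphylococcus_occidentalis, Tsuga_sapiens, Vulpes_albus.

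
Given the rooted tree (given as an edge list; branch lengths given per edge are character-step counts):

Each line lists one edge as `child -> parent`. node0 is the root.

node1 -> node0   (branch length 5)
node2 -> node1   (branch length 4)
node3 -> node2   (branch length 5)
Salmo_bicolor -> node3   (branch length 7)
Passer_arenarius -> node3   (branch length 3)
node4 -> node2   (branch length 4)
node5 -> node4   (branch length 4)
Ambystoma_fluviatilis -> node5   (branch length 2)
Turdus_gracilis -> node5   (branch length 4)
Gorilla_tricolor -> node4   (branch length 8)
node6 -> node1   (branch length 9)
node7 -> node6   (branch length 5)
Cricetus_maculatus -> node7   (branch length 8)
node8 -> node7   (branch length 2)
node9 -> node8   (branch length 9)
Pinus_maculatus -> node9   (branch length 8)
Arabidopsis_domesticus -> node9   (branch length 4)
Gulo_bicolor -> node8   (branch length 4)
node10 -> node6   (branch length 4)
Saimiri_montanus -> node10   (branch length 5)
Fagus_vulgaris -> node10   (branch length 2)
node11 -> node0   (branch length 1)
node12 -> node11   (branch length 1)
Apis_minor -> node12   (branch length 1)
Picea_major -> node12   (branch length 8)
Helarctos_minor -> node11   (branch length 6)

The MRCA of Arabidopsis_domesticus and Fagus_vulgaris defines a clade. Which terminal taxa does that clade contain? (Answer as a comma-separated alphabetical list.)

Arabidopsis_domesticus, Cricetus_maculatus, Fagus_vulgaris, Gulo_bicolor, Pinus_maculatus, Saimiri_montanus

Tracing Arabidopsis_domesticus: it sits inside (Pinus_maculatus,Arabidopsis_domesticus).
Tracing Fagus_vulgaris: it sits inside (Saimiri_montanus,Fagus_vulgaris).
The smallest clade enclosing both is ((Cricetus_maculatus,((Pinus_maculatus,Arabidopsis_domesticus),Gulo_bicolor)),(Saimiri_montanus,Fagus_vulgaris)); the answer is its 6 terminal taxa in alphabetical order.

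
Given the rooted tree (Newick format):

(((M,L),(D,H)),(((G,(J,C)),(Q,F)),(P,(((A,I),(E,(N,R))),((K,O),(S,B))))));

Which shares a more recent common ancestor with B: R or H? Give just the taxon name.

R

The MRCA of B and R subtends (((A,I),(E,(N,R))),((K,O),(S,B))) (9 taxa).
The MRCA of B and H is the root, subtending the entire tree (19 taxa).
The first is nested inside the second, so B shares a more recent common ancestor with R.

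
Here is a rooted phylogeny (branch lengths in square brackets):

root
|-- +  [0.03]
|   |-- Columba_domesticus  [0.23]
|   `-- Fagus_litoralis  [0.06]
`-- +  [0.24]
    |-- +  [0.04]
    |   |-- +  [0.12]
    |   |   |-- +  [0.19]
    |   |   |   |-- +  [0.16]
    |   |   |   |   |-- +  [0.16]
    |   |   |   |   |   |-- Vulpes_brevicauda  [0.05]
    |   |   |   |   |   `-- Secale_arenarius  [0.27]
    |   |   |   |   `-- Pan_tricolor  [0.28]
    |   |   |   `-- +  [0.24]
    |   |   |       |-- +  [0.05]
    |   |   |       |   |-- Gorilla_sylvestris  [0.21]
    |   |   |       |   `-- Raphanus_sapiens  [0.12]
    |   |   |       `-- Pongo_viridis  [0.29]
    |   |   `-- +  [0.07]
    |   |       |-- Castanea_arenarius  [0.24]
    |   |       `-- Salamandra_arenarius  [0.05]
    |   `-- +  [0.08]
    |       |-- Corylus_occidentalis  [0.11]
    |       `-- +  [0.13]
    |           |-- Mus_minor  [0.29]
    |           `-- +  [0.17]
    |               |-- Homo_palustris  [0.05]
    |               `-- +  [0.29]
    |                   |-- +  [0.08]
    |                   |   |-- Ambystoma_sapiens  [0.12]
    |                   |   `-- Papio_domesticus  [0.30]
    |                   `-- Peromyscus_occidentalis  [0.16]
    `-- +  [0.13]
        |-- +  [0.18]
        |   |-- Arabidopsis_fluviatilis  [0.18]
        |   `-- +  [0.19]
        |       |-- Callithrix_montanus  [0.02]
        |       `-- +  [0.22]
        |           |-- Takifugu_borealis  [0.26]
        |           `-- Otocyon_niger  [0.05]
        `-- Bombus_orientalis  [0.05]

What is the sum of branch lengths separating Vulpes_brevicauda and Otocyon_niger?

The path runs Vulpes_brevicauda → … → MRCA → … → Otocyon_niger; the MRCA is the node subtending ((((((Vulpes_brevicauda,Secale_arenarius),Pan_tricolor),((Gorilla_sylvestris,Raphanus_sapiens),Pongo_viridis)),(Castanea_arenarius,Salamandra_arenarius)),(Corylus_occidentalis,(Mus_minor,(Homo_palustris,((Ambystoma_sapiens,Papio_domesticus),Peromyscus_occidentalis))))),((Arabidopsis_fluviatilis,(Callithrix_montanus,(Takifugu_borealis,Otocyon_niger))),Bombus_orientalis)).
Branch lengths along that path: 0.05 + 0.16 + 0.16 + 0.19 + 0.12 + 0.04 + 0.13 + 0.18 + 0.19 + 0.22 + 0.05 = 1.49.

1.49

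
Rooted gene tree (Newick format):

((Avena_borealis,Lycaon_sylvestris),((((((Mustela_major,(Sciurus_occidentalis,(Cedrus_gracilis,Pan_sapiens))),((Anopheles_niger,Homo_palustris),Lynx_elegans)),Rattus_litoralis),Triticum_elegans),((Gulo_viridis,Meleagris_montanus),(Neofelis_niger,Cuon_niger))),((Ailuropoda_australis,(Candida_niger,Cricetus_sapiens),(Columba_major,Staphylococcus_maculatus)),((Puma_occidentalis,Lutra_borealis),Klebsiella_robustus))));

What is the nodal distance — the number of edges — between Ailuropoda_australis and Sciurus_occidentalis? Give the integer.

The MRCA of Ailuropoda_australis and Sciurus_occidentalis is the node subtending ((((((Mustela_major,(Sciurus_occidentalis,(Cedrus_gracilis,Pan_sapiens))),((Anopheles_niger,Homo_palustris),Lynx_elegans)),Rattus_litoralis),Triticum_elegans),((Gulo_viridis,Meleagris_montanus),(Neofelis_niger,Cuon_niger))),((Ailuropoda_australis,(Candida_niger,Cricetus_sapiens),(Columba_major,Staphylococcus_maculatus)),((Puma_occidentalis,Lutra_borealis),Klebsiella_robustus))).
From Ailuropoda_australis up to that node: 3 branches. From Sciurus_occidentalis up to the same node: 7 branches. Total: 3 + 7 = 10.

10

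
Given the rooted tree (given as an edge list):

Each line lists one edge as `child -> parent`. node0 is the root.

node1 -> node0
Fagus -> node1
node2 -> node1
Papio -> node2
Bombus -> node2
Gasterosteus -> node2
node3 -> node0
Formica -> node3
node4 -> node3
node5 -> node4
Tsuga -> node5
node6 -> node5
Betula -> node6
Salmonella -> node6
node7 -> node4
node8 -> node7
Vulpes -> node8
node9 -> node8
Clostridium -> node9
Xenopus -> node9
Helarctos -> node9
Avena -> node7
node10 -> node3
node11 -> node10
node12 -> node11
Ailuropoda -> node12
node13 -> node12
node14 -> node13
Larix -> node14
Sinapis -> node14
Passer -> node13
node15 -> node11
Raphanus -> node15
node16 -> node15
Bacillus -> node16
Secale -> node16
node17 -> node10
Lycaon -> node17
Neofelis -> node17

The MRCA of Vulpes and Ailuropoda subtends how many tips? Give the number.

18

The MRCA of Vulpes and Ailuropoda is the node subtending (Formica,((Tsuga,(Betula,Salmonella)),((Vulpes,(Clostridium,Xenopus,Helarctos)),Avena)),(((Ailuropoda,((Larix,Sinapis),Passer)),(Raphanus,(Bacillus,Secale))),(Lycaon,Neofelis))).
That clade contains 18 terminal taxa: Ailuropoda, Avena, Bacillus, Betula, Clostridium, Formica, Helarctos, Larix, Lycaon, Neofelis, Passer, Raphanus, Salmonella, Secale, Sinapis, Tsuga, Vulpes, Xenopus.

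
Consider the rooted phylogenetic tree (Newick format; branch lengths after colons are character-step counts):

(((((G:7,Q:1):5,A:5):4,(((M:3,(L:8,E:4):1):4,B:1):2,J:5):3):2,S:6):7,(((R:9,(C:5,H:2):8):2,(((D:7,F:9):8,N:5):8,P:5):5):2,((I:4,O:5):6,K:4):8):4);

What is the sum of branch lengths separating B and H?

The path runs B → … → MRCA → … → H; the MRCA is the root of the tree.
Branch lengths along that path: 1 + 2 + 3 + 2 + 7 + 4 + 2 + 2 + 8 + 2 = 33.

33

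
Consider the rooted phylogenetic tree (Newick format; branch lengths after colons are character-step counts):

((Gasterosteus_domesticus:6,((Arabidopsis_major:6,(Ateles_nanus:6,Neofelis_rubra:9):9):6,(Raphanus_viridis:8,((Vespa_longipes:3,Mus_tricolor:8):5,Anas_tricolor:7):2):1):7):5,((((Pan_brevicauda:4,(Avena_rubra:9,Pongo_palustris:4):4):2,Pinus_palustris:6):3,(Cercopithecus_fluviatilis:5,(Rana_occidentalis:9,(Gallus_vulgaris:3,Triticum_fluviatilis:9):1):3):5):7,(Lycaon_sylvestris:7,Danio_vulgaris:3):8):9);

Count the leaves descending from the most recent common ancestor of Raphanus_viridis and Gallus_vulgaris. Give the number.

18

The MRCA of Raphanus_viridis and Gallus_vulgaris is the root, so the clade is the entire tree.
That clade contains 18 terminal taxa: Anas_tricolor, Arabidopsis_major, Ateles_nanus, Avena_rubra, Cercopithecus_fluviatilis, Danio_vulgaris, Gallus_vulgaris, Gasterosteus_domesticus, Lycaon_sylvestris, Mus_tricolor, Neofelis_rubra, Pan_brevicauda, Pinus_palustris, Pongo_palustris, Rana_occidentalis, Raphanus_viridis, Triticum_fluviatilis, Vespa_longipes.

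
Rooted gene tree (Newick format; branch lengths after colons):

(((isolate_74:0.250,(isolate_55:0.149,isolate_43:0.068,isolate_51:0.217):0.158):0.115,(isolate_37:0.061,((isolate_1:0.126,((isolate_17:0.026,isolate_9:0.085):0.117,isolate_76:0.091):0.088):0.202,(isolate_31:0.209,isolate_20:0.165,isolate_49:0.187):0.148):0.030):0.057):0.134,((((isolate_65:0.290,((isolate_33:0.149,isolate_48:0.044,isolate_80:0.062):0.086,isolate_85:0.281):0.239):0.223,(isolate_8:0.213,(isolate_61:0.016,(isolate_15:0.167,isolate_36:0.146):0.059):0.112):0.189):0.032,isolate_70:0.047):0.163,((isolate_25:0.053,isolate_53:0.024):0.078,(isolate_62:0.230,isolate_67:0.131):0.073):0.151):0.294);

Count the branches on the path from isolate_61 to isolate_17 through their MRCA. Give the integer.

13

The MRCA of isolate_61 and isolate_17 is the root of the tree.
From isolate_61 up to that node: 6 branches. From isolate_17 up to the same node: 7 branches. Total: 6 + 7 = 13.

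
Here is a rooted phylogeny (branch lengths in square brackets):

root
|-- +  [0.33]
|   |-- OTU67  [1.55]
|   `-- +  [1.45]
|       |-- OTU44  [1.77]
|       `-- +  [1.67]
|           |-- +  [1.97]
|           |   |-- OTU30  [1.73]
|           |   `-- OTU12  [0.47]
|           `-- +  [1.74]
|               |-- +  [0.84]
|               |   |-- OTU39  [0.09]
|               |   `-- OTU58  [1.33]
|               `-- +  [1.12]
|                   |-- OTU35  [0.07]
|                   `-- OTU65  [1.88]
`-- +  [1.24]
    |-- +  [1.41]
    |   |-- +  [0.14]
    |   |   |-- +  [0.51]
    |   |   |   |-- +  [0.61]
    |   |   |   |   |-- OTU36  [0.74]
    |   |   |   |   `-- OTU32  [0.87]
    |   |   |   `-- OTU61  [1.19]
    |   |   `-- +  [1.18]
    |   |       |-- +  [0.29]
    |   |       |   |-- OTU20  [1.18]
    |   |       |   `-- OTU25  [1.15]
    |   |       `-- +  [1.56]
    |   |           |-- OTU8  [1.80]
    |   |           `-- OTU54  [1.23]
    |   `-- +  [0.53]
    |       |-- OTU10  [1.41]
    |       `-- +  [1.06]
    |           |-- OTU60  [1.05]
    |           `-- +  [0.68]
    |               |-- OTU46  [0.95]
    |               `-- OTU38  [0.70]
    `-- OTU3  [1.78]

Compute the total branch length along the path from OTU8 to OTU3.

7.87

The path runs OTU8 → … → MRCA → … → OTU3; the MRCA is the node subtending (((((OTU36,OTU32),OTU61),((OTU20,OTU25),(OTU8,OTU54))),(OTU10,(OTU60,(OTU46,OTU38)))),OTU3).
Branch lengths along that path: 1.80 + 1.56 + 1.18 + 0.14 + 1.41 + 1.78 = 7.87.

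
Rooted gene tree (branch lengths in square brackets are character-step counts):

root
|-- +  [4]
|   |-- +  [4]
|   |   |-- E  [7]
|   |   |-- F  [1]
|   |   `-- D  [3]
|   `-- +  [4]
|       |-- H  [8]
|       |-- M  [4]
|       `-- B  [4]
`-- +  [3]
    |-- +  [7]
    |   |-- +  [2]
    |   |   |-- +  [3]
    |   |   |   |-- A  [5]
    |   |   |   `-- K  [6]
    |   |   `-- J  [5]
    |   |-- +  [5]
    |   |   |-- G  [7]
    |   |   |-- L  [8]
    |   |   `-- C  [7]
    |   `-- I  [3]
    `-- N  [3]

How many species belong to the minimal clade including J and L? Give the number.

7

The MRCA of J and L is the node subtending (((A,K),J),(G,L,C),I).
That clade contains 7 terminal taxa: A, C, G, I, J, K, L.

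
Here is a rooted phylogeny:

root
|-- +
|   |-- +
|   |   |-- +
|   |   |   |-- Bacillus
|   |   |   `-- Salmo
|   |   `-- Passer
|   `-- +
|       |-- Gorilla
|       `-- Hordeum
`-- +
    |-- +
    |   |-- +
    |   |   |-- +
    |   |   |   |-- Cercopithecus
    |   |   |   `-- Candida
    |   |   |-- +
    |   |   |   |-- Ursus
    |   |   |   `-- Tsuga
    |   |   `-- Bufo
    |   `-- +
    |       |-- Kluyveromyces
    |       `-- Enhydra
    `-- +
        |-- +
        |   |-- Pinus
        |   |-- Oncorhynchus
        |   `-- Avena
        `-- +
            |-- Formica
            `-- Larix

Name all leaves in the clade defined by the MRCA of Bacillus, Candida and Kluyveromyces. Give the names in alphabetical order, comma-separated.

Avena, Bacillus, Bufo, Candida, Cercopithecus, Enhydra, Formica, Gorilla, Hordeum, Kluyveromyces, Larix, Oncorhynchus, Passer, Pinus, Salmo, Tsuga, Ursus

Tracing Bacillus: it sits inside (Bacillus,Salmo).
Tracing Candida: it sits inside (Cercopithecus,Candida).
Tracing Kluyveromyces: it sits inside (Kluyveromyces,Enhydra).
The smallest clade enclosing all 3 is the whole tree (their MRCA is the root), so the answer is all 17 tips in alphabetical order.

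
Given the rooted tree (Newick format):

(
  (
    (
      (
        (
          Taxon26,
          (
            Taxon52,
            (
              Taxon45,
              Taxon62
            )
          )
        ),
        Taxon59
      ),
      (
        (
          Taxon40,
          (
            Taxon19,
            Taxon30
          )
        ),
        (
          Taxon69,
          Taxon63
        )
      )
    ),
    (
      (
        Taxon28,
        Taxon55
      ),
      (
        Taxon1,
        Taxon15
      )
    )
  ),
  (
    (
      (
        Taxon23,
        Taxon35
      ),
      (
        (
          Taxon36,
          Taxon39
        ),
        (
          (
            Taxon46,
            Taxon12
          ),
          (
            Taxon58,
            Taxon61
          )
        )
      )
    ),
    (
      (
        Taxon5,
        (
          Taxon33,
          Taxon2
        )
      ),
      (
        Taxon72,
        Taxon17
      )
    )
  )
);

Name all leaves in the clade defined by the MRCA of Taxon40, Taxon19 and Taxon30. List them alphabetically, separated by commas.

Taxon19, Taxon30, Taxon40

Tracing Taxon40: it sits inside (Taxon40,(Taxon19,Taxon30)).
Tracing Taxon19: it sits inside (Taxon19,Taxon30).
Tracing Taxon30: it sits inside (Taxon19,Taxon30).
The smallest clade enclosing all 3 is (Taxon40,(Taxon19,Taxon30)); the answer is its 3 terminal taxa in alphabetical order.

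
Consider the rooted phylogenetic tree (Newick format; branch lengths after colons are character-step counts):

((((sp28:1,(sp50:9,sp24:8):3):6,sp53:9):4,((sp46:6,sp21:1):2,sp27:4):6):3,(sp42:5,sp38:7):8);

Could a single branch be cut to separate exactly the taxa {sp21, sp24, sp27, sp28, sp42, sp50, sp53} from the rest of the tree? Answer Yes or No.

The MRCA of the listed taxa is the root, so the smallest clade containing them is the whole tree.
That clade also contains sp38, sp46, which are not in the proposed group, so the group is not monophyletic.

No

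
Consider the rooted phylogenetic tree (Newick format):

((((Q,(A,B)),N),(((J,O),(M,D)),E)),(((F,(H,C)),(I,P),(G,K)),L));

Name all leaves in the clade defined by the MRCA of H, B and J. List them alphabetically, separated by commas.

A, B, C, D, E, F, G, H, I, J, K, L, M, N, O, P, Q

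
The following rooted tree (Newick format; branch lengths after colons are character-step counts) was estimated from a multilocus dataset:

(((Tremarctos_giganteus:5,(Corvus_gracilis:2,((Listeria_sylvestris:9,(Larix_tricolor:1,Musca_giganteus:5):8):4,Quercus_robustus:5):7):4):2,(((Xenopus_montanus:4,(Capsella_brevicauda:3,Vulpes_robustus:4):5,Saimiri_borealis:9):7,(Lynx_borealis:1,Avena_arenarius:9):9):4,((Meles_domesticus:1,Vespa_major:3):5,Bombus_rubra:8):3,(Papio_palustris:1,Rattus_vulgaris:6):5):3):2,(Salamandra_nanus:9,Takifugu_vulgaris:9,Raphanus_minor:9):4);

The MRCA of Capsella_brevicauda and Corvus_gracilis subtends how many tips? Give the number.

17

The MRCA of Capsella_brevicauda and Corvus_gracilis is the node subtending ((Tremarctos_giganteus,(Corvus_gracilis,((Listeria_sylvestris,(Larix_tricolor,Musca_giganteus)),Quercus_robustus))),(((Xenopus_montanus,(Capsella_brevicauda,Vulpes_robustus),Saimiri_borealis),(Lynx_borealis,Avena_arenarius)),((Meles_domesticus,Vespa_major),Bombus_rubra),(Papio_palustris,Rattus_vulgaris))).
That clade contains 17 terminal taxa: Avena_arenarius, Bombus_rubra, Capsella_brevicauda, Corvus_gracilis, Larix_tricolor, Listeria_sylvestris, Lynx_borealis, Meles_domesticus, Musca_giganteus, Papio_palustris, Quercus_robustus, Rattus_vulgaris, Saimiri_borealis, Tremarctos_giganteus, Vespa_major, Vulpes_robustus, Xenopus_montanus.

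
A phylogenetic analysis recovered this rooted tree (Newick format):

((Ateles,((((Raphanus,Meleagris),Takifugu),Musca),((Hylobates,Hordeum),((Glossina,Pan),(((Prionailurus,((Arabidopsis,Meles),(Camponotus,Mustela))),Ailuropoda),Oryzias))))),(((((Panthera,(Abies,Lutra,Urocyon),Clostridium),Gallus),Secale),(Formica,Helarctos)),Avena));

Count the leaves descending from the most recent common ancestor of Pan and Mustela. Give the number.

The MRCA of Pan and Mustela is the node subtending ((Glossina,Pan),(((Prionailurus,((Arabidopsis,Meles),(Camponotus,Mustela))),Ailuropoda),Oryzias)).
That clade contains 9 terminal taxa: Ailuropoda, Arabidopsis, Camponotus, Glossina, Meles, Mustela, Oryzias, Pan, Prionailurus.

9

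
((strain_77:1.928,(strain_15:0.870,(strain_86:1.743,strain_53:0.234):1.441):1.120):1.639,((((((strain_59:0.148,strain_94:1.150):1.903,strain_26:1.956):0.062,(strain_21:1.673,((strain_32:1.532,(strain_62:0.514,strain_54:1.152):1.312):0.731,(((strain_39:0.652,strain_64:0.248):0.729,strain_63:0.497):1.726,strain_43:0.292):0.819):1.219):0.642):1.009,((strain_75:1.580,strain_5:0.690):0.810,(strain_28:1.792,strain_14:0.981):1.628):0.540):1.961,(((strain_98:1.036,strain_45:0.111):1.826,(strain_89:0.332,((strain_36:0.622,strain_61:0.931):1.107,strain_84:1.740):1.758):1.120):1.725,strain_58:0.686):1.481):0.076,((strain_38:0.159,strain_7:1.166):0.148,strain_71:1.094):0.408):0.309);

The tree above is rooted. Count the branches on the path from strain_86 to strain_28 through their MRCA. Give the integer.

The MRCA of strain_86 and strain_28 is the root of the tree.
From strain_86 up to that node: 4 branches. From strain_28 up to the same node: 6 branches. Total: 4 + 6 = 10.

10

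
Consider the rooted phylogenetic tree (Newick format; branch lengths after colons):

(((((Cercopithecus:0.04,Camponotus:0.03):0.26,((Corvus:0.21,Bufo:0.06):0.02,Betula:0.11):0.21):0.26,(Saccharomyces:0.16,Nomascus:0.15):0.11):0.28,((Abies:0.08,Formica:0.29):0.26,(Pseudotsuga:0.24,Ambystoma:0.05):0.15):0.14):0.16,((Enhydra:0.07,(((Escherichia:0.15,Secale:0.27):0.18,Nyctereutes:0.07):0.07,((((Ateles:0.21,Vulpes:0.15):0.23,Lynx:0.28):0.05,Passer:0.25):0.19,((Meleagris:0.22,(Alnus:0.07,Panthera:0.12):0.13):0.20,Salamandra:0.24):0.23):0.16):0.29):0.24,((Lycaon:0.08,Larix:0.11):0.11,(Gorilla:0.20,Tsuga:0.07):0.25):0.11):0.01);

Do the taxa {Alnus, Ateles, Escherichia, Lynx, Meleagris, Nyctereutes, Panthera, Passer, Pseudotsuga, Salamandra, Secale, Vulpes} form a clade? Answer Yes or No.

No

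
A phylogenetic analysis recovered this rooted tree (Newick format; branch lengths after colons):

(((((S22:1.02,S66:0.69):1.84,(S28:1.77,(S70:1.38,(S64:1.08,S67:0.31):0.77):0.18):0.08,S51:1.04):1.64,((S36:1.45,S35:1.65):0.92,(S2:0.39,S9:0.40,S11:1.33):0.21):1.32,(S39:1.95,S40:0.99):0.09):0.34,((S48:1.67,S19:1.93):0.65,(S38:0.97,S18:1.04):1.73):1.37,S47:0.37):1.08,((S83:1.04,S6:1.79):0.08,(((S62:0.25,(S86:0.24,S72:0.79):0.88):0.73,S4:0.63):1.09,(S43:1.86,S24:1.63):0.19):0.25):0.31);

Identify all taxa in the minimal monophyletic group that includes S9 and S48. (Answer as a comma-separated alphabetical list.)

Tracing S9: it sits inside (S2,S9,S11).
Tracing S48: it sits inside (S48,S19).
The smallest clade enclosing both is ((((S22,S66),(S28,(S70,(S64,S67))),S51),((S36,S35),(S2,S9,S11)),(S39,S40)),((S48,S19),(S38,S18)),S47); the answer is its 19 terminal taxa in alphabetical order.

S11, S18, S19, S2, S22, S28, S35, S36, S38, S39, S40, S47, S48, S51, S64, S66, S67, S70, S9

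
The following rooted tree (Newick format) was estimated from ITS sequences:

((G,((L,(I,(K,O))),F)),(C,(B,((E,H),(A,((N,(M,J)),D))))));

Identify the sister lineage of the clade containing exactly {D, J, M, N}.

The clade containing exactly {D, J, M, N} attaches to the tree at the node subtending (A,((N,(M,J)),D)).
The other lineage descending from that same node — the sister group — is the single tip A.

A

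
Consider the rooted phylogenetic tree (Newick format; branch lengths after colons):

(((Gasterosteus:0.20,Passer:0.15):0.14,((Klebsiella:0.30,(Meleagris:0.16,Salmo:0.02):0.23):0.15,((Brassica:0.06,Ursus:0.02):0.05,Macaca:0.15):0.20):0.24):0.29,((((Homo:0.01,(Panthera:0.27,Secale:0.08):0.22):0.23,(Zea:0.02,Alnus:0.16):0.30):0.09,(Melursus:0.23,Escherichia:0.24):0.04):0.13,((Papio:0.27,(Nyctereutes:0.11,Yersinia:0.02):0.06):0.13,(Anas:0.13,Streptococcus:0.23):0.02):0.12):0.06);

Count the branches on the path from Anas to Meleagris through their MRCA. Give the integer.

9

The MRCA of Anas and Meleagris is the root of the tree.
From Anas up to that node: 4 branches. From Meleagris up to the same node: 5 branches. Total: 4 + 5 = 9.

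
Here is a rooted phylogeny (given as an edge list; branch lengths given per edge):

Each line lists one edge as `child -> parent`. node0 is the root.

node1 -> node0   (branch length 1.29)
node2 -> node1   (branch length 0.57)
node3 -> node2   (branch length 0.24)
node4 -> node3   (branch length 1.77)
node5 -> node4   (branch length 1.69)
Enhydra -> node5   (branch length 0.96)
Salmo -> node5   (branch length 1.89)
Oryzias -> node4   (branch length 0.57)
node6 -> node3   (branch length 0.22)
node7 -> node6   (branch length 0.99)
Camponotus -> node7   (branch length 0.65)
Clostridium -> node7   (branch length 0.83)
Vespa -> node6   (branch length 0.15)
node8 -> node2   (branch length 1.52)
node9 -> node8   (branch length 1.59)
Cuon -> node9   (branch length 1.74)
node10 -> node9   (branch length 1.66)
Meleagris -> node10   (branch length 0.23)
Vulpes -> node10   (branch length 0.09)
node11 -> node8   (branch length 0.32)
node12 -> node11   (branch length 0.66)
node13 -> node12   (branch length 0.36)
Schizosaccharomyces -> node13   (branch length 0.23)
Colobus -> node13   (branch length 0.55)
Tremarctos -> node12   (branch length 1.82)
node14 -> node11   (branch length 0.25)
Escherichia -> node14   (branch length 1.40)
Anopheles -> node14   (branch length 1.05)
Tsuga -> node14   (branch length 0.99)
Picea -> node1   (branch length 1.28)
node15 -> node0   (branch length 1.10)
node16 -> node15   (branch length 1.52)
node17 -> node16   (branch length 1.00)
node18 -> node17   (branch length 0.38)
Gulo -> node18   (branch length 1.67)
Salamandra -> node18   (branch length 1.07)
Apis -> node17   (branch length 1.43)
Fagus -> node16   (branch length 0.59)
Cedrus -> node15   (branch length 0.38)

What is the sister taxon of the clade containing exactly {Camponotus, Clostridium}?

The clade containing exactly {Camponotus, Clostridium} attaches to the tree at the node subtending ((Camponotus,Clostridium),Vespa).
The other lineage descending from that same node — the sister group — is the single tip Vespa.

Vespa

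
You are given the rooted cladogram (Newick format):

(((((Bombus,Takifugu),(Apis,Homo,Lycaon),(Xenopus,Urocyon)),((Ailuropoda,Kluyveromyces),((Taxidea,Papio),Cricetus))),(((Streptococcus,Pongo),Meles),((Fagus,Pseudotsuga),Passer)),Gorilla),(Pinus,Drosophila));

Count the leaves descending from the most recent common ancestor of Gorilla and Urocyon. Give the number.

19

The MRCA of Gorilla and Urocyon is the node subtending ((((Bombus,Takifugu),(Apis,Homo,Lycaon),(Xenopus,Urocyon)),((Ailuropoda,Kluyveromyces),((Taxidea,Papio),Cricetus))),(((Streptococcus,Pongo),Meles),((Fagus,Pseudotsuga),Passer)),Gorilla).
That clade contains 19 terminal taxa: Ailuropoda, Apis, Bombus, Cricetus, Fagus, Gorilla, Homo, Kluyveromyces, Lycaon, Meles, Papio, Passer, Pongo, Pseudotsuga, Streptococcus, Takifugu, Taxidea, Urocyon, Xenopus.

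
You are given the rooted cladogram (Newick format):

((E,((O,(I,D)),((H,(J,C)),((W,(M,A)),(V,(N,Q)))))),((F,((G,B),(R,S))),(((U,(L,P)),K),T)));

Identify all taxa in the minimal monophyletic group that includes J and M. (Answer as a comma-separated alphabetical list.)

A, C, H, J, M, N, Q, V, W

Tracing J: it sits inside (J,C).
Tracing M: it sits inside (M,A).
The smallest clade enclosing both is ((H,(J,C)),((W,(M,A)),(V,(N,Q)))); the answer is its 9 terminal taxa in alphabetical order.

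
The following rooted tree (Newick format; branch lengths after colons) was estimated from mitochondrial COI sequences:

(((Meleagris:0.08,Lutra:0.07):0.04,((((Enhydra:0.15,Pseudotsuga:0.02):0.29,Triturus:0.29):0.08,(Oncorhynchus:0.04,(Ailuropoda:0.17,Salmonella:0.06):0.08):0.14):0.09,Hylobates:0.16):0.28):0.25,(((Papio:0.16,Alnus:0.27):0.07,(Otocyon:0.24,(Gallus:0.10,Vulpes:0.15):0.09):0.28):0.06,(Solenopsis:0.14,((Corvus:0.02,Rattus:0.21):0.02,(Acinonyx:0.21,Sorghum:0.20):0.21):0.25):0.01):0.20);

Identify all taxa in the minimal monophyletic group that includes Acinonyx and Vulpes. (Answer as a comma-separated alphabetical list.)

Tracing Acinonyx: it sits inside (Acinonyx,Sorghum).
Tracing Vulpes: it sits inside (Gallus,Vulpes).
The smallest clade enclosing both is (((Papio,Alnus),(Otocyon,(Gallus,Vulpes))),(Solenopsis,((Corvus,Rattus),(Acinonyx,Sorghum)))); the answer is its 10 terminal taxa in alphabetical order.

Acinonyx, Alnus, Corvus, Gallus, Otocyon, Papio, Rattus, Solenopsis, Sorghum, Vulpes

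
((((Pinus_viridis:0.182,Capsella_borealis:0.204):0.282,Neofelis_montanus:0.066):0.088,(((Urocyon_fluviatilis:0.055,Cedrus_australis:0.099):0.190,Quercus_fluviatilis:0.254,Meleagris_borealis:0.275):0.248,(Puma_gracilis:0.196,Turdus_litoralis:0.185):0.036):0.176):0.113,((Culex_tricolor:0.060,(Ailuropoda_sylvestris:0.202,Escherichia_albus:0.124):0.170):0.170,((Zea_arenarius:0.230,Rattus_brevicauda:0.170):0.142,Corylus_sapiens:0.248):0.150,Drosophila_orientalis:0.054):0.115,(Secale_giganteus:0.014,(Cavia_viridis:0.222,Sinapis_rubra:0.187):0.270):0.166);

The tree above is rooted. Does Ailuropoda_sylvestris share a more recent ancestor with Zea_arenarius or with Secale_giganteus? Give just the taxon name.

Zea_arenarius

The MRCA of Ailuropoda_sylvestris and Zea_arenarius subtends ((Culex_tricolor,(Ailuropoda_sylvestris,Escherichia_albus)),((Zea_arenarius,Rattus_brevicauda),Corylus_sapiens),Drosophila_orientalis) (7 taxa).
The MRCA of Ailuropoda_sylvestris and Secale_giganteus is the root, subtending the entire tree (19 taxa).
The first is nested inside the second, so Ailuropoda_sylvestris shares a more recent common ancestor with Zea_arenarius.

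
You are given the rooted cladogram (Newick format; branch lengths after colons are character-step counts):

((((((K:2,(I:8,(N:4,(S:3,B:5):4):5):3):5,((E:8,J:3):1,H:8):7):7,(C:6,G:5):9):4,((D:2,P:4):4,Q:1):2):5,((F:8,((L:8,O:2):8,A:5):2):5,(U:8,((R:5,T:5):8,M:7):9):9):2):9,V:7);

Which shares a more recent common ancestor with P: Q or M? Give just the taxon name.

Q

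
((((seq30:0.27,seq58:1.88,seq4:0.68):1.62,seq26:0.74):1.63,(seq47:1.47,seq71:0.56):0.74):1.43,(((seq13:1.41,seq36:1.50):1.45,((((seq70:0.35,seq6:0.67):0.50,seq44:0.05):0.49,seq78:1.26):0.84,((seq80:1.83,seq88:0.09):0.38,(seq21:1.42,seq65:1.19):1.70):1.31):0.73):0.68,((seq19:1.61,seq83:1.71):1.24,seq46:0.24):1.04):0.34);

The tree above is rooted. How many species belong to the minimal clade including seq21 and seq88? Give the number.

4

The MRCA of seq21 and seq88 is the node subtending ((seq80,seq88),(seq21,seq65)).
That clade contains 4 terminal taxa: seq21, seq65, seq80, seq88.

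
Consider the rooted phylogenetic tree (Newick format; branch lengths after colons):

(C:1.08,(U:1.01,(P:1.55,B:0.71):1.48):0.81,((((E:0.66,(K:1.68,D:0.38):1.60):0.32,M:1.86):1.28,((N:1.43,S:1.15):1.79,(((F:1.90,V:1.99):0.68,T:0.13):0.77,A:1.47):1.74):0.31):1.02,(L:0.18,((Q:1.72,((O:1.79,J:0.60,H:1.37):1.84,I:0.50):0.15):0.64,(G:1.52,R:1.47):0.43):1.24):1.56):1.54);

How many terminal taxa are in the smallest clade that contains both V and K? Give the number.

10

The MRCA of V and K is the node subtending (((E,(K,D)),M),((N,S),(((F,V),T),A))).
That clade contains 10 terminal taxa: A, D, E, F, K, M, N, S, T, V.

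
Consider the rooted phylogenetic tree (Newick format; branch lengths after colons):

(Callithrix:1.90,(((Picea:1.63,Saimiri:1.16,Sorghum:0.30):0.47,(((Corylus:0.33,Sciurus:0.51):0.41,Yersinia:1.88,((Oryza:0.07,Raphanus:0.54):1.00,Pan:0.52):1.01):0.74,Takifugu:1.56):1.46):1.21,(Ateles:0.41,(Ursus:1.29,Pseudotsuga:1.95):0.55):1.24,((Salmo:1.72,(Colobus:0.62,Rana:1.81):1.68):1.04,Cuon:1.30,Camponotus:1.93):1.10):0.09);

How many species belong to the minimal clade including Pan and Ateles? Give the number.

The MRCA of Pan and Ateles is the node subtending (((Picea,Saimiri,Sorghum),(((Corylus,Sciurus),Yersinia,((Oryza,Raphanus),Pan)),Takifugu)),(Ateles,(Ursus,Pseudotsuga)),((Salmo,(Colobus,Rana)),Cuon,Camponotus)).
That clade contains 18 terminal taxa: Ateles, Camponotus, Colobus, Corylus, Cuon, Oryza, Pan, Picea, Pseudotsuga, Rana, Raphanus, Saimiri, Salmo, Sciurus, Sorghum, Takifugu, Ursus, Yersinia.

18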